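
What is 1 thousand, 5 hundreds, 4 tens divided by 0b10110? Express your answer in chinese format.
Convert 1 thousand, 5 hundreds, 4 tens (place-value notation) → 1×1000 + 5×100 + 4×10 = 1540 (decimal)
Convert 0b10110 (binary) → 16 + 4 + 2 = 22 (decimal)
Compute 1540 ÷ 22 = 70
Convert 70 (decimal) → 70 = 7×10 → 七十 (Chinese numeral)
七十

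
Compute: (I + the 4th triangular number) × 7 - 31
Convert I (Roman numeral) → 1 (decimal)
Convert the 4th triangular number (triangular index) → 4×5/2 = 10 (decimal)
Expression in decimal: (1 + 10) × 7 - 31
Parentheses first: 1 + 10 = 11
Multiply: 11 × 7 = 77
Subtract: 77 - 31 = 46
46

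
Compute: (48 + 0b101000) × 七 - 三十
Convert 0b101000 (binary) → 32 + 8 = 40 (decimal)
Convert 七 (Chinese numeral) → 7 (decimal)
Convert 三十 (Chinese numeral) → 3×10 = 30 (decimal)
Expression in decimal: (48 + 40) × 7 - 30
Parentheses first: 48 + 40 = 88
Multiply: 88 × 7 = 616
Subtract: 616 - 30 = 586
586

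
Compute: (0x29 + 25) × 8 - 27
Convert 0x29 (hexadecimal) → 2×16 + 9 = 41 (decimal)
Expression in decimal: (41 + 25) × 8 - 27
Parentheses first: 41 + 25 = 66
Multiply: 66 × 8 = 528
Subtract: 528 - 27 = 501
501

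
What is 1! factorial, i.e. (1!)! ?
Convert 1! (factorial) → 1 (decimal)
Compute 1! = 1
1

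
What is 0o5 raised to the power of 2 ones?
Convert 0o5 (octal) → 5 (decimal)
Convert 2 ones (place-value notation) → 2 (decimal)
Compute 5 ^ 2 = 25
25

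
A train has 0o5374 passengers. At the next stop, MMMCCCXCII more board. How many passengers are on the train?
Convert 0o5374 (octal) → 5×512 + 3×64 + 7×8 + 4 = 2812 (decimal)
Convert MMMCCCXCII (Roman numeral) → 1000 + 1000 + 1000 + 100 + 100 + 100 + 90 + 1 + 1 = 3392 (decimal)
Compute 2812 + 3392 = 6204
6204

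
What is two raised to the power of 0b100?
Convert two (English words) → 2 (decimal)
Convert 0b100 (binary) → 4 (decimal)
Compute 2 ^ 4 = 16
16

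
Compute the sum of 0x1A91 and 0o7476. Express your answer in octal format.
Convert 0x1A91 (hexadecimal) → 1×4096 + 10×256 + 9×16 + 1 = 6801 (decimal)
Convert 0o7476 (octal) → 7×512 + 4×64 + 7×8 + 6 = 3902 (decimal)
Compute 6801 + 3902 = 10703
Convert 10703 (decimal) → 10703 = 2×4096 + 4×512 + 7×64 + 1×8 + 7 → 0o24717 (octal)
0o24717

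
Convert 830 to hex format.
Convert 830 (decimal) → 830 = 3×256 + 3×16 + 14 → 0x33E (hexadecimal)
0x33E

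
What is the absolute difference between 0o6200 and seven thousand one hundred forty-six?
Convert 0o6200 (octal) → 6×512 + 2×64 = 3200 (decimal)
Convert seven thousand one hundred forty-six (English words) → 7×1000 + 1×100 + 46 = 7146 (decimal)
Compute |3200 - 7146| = 3946
3946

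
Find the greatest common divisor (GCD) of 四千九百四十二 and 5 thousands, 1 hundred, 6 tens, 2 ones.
Convert 四千九百四十二 (Chinese numeral) → 4×1000 + 9×100 + 4×10 + 2 = 4942 (decimal)
Convert 5 thousands, 1 hundred, 6 tens, 2 ones (place-value notation) → 5×1000 + 1×100 + 6×10 + 2 = 5162 (decimal)
Compute gcd(4942, 5162) = 2
2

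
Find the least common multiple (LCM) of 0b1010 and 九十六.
Convert 0b1010 (binary) → 8 + 2 = 10 (decimal)
Convert 九十六 (Chinese numeral) → 9×10 + 6 = 96 (decimal)
Compute lcm(10, 96) = 480
480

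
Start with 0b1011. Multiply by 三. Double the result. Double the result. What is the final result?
Convert 0b1011 (binary) → 8 + 2 + 1 = 11 (decimal)
Start: 11
Convert 三 (Chinese numeral) → 3 (decimal)
11 × 3 = 33
33 × 2 = 66
66 × 2 = 132
132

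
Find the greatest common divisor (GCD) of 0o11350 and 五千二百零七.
Convert 0o11350 (octal) → 1×4096 + 1×512 + 3×64 + 5×8 = 4840 (decimal)
Convert 五千二百零七 (Chinese numeral) → 5×1000 + 2×100 + 7 = 5207 (decimal)
Compute gcd(4840, 5207) = 1
1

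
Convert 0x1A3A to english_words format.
Convert 0x1A3A (hexadecimal) → 1×4096 + 10×256 + 3×16 + 10 = 6714 (decimal)
Convert 6714 (decimal) → 6714 = 6×1000 + 7×100 + 14 → six thousand seven hundred fourteen (English words)
six thousand seven hundred fourteen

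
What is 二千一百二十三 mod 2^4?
Convert 二千一百二十三 (Chinese numeral) → 2×1000 + 1×100 + 2×10 + 3 = 2123 (decimal)
Convert 2^4 (power) → 16 (decimal)
Compute 2123 mod 16 = 11
11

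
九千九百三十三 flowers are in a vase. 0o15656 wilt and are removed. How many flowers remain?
Convert 九千九百三十三 (Chinese numeral) → 9×1000 + 9×100 + 3×10 + 3 = 9933 (decimal)
Convert 0o15656 (octal) → 1×4096 + 5×512 + 6×64 + 5×8 + 6 = 7086 (decimal)
Compute 9933 - 7086 = 2847
2847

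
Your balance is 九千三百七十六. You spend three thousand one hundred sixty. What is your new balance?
Convert 九千三百七十六 (Chinese numeral) → 9×1000 + 3×100 + 7×10 + 6 = 9376 (decimal)
Convert three thousand one hundred sixty (English words) → 3×1000 + 1×100 + 60 = 3160 (decimal)
Compute 9376 - 3160 = 6216
6216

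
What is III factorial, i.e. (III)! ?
Convert III (Roman numeral) → 1 + 1 + 1 = 3 (decimal)
Compute 3! = 6
6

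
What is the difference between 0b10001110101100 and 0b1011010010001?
Convert 0b10001110101100 (binary) → 8192 + 512 + 256 + 128 + 32 + 8 + 4 = 9132 (decimal)
Convert 0b1011010010001 (binary) → 4096 + 1024 + 512 + 128 + 16 + 1 = 5777 (decimal)
Difference: |9132 - 5777| = 3355
3355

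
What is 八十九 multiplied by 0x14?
Convert 八十九 (Chinese numeral) → 8×10 + 9 = 89 (decimal)
Convert 0x14 (hexadecimal) → 1×16 + 4 = 20 (decimal)
Compute 89 × 20 = 1780
1780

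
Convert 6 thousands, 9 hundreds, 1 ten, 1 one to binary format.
Convert 6 thousands, 9 hundreds, 1 ten, 1 one (place-value notation) → 6×1000 + 9×100 + 1×10 + 1 = 6911 (decimal)
Convert 6911 (decimal) → 6911 = 4096 + 2048 + 512 + 128 + 64 + 32 + 16 + 8 + 4 + 2 + 1 → 0b1101011111111 (binary)
0b1101011111111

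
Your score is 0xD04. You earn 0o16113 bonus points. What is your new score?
Convert 0xD04 (hexadecimal) → 13×256 + 4 = 3332 (decimal)
Convert 0o16113 (octal) → 1×4096 + 6×512 + 1×64 + 1×8 + 3 = 7243 (decimal)
Compute 3332 + 7243 = 10575
10575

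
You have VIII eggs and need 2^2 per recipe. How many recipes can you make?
Convert VIII (Roman numeral) → 5 + 1 + 1 + 1 = 8 (decimal)
Convert 2^2 (power) → 4 (decimal)
Compute 8 ÷ 4 = 2
2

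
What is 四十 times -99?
Convert 四十 (Chinese numeral) → 4×10 = 40 (decimal)
Compute 40 × -99 = -3960
-3960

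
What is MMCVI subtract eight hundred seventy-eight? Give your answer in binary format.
Convert MMCVI (Roman numeral) → 1000 + 1000 + 100 + 5 + 1 = 2106 (decimal)
Convert eight hundred seventy-eight (English words) → 8×100 + 78 = 878 (decimal)
Compute 2106 - 878 = 1228
Convert 1228 (decimal) → 1228 = 1024 + 128 + 64 + 8 + 4 → 0b10011001100 (binary)
0b10011001100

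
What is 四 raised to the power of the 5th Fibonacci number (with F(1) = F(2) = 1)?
Convert 四 (Chinese numeral) → 4 (decimal)
Convert the 5th Fibonacci number (with F(1) = F(2) = 1) (Fibonacci index) → 1, 1, 2, 3, 5 → 5 (decimal)
Compute 4 ^ 5 = 1024
1024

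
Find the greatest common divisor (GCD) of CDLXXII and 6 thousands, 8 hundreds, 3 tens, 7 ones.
Convert CDLXXII (Roman numeral) → 400 + 50 + 10 + 10 + 1 + 1 = 472 (decimal)
Convert 6 thousands, 8 hundreds, 3 tens, 7 ones (place-value notation) → 6×1000 + 8×100 + 3×10 + 7 = 6837 (decimal)
Compute gcd(472, 6837) = 1
1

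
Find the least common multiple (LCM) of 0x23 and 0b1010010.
Convert 0x23 (hexadecimal) → 2×16 + 3 = 35 (decimal)
Convert 0b1010010 (binary) → 64 + 16 + 2 = 82 (decimal)
Compute lcm(35, 82) = 2870
2870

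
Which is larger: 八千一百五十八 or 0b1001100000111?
Convert 八千一百五十八 (Chinese numeral) → 8×1000 + 1×100 + 5×10 + 8 = 8158 (decimal)
Convert 0b1001100000111 (binary) → 4096 + 512 + 256 + 4 + 2 + 1 = 4871 (decimal)
Compare 8158 vs 4871: larger = 8158
8158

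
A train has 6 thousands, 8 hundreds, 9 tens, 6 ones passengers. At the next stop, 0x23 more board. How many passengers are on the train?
Convert 6 thousands, 8 hundreds, 9 tens, 6 ones (place-value notation) → 6×1000 + 8×100 + 9×10 + 6 = 6896 (decimal)
Convert 0x23 (hexadecimal) → 2×16 + 3 = 35 (decimal)
Compute 6896 + 35 = 6931
6931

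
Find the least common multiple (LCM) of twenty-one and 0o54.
Convert twenty-one (English words) → 21 (decimal)
Convert 0o54 (octal) → 5×8 + 4 = 44 (decimal)
Compute lcm(21, 44) = 924
924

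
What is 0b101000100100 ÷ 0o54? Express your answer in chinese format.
Convert 0b101000100100 (binary) → 2048 + 512 + 32 + 4 = 2596 (decimal)
Convert 0o54 (octal) → 5×8 + 4 = 44 (decimal)
Compute 2596 ÷ 44 = 59
Convert 59 (decimal) → 59 = 5×10 + 9 → 五十九 (Chinese numeral)
五十九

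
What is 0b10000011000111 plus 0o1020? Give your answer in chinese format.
Convert 0b10000011000111 (binary) → 8192 + 128 + 64 + 4 + 2 + 1 = 8391 (decimal)
Convert 0o1020 (octal) → 1×512 + 2×8 = 528 (decimal)
Compute 8391 + 528 = 8919
Convert 8919 (decimal) → 8919 = 8×1000 + 9×100 + 1×10 + 9 → 八千九百一十九 (Chinese numeral)
八千九百一十九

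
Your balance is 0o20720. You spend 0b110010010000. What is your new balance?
Convert 0o20720 (octal) → 2×4096 + 7×64 + 2×8 = 8656 (decimal)
Convert 0b110010010000 (binary) → 2048 + 1024 + 128 + 16 = 3216 (decimal)
Compute 8656 - 3216 = 5440
5440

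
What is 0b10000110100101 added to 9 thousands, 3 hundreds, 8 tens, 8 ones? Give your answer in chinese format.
Convert 0b10000110100101 (binary) → 8192 + 256 + 128 + 32 + 4 + 1 = 8613 (decimal)
Convert 9 thousands, 3 hundreds, 8 tens, 8 ones (place-value notation) → 9×1000 + 3×100 + 8×10 + 8 = 9388 (decimal)
Compute 8613 + 9388 = 18001
Convert 18001 (decimal) → 18001 = 1×10000 + 8×1000 + 1 → 一万八千零一 (Chinese numeral)
一万八千零一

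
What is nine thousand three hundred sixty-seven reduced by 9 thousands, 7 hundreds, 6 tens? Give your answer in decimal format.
Convert nine thousand three hundred sixty-seven (English words) → 9×1000 + 3×100 + 67 = 9367 (decimal)
Convert 9 thousands, 7 hundreds, 6 tens (place-value notation) → 9×1000 + 7×100 + 6×10 = 9760 (decimal)
Compute 9367 - 9760 = -393
-393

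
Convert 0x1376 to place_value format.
Convert 0x1376 (hexadecimal) → 1×4096 + 3×256 + 7×16 + 6 = 4982 (decimal)
Convert 4982 (decimal) → 4982 = 4×1000 + 9×100 + 8×10 + 2 → 4 thousands, 9 hundreds, 8 tens, 2 ones (place-value notation)
4 thousands, 9 hundreds, 8 tens, 2 ones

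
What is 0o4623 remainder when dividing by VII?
Convert 0o4623 (octal) → 4×512 + 6×64 + 2×8 + 3 = 2451 (decimal)
Convert VII (Roman numeral) → 5 + 1 + 1 = 7 (decimal)
Compute 2451 mod 7 = 1
1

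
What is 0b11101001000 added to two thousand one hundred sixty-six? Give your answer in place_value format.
Convert 0b11101001000 (binary) → 1024 + 512 + 256 + 64 + 8 = 1864 (decimal)
Convert two thousand one hundred sixty-six (English words) → 2×1000 + 1×100 + 66 = 2166 (decimal)
Compute 1864 + 2166 = 4030
Convert 4030 (decimal) → 4030 = 4×1000 + 3×10 → 4 thousands, 3 tens (place-value notation)
4 thousands, 3 tens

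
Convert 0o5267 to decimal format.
Convert 0o5267 (octal) → 5×512 + 2×64 + 6×8 + 7 = 2743 (decimal)
2743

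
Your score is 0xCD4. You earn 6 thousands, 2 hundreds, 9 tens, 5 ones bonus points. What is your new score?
Convert 0xCD4 (hexadecimal) → 12×256 + 13×16 + 4 = 3284 (decimal)
Convert 6 thousands, 2 hundreds, 9 tens, 5 ones (place-value notation) → 6×1000 + 2×100 + 9×10 + 5 = 6295 (decimal)
Compute 3284 + 6295 = 9579
9579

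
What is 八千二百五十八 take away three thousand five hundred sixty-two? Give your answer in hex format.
Convert 八千二百五十八 (Chinese numeral) → 8×1000 + 2×100 + 5×10 + 8 = 8258 (decimal)
Convert three thousand five hundred sixty-two (English words) → 3×1000 + 5×100 + 62 = 3562 (decimal)
Compute 8258 - 3562 = 4696
Convert 4696 (decimal) → 4696 = 1×4096 + 2×256 + 5×16 + 8 → 0x1258 (hexadecimal)
0x1258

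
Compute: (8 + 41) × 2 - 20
Parentheses first: 8 + 41 = 49
Multiply: 49 × 2 = 98
Subtract: 98 - 20 = 78
78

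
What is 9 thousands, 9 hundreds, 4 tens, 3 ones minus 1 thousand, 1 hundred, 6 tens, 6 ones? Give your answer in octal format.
Convert 9 thousands, 9 hundreds, 4 tens, 3 ones (place-value notation) → 9×1000 + 9×100 + 4×10 + 3 = 9943 (decimal)
Convert 1 thousand, 1 hundred, 6 tens, 6 ones (place-value notation) → 1×1000 + 1×100 + 6×10 + 6 = 1166 (decimal)
Compute 9943 - 1166 = 8777
Convert 8777 (decimal) → 8777 = 2×4096 + 1×512 + 1×64 + 1×8 + 1 → 0o21111 (octal)
0o21111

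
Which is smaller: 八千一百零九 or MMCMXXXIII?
Convert 八千一百零九 (Chinese numeral) → 8×1000 + 1×100 + 9 = 8109 (decimal)
Convert MMCMXXXIII (Roman numeral) → 1000 + 1000 + 900 + 10 + 10 + 10 + 1 + 1 + 1 = 2933 (decimal)
Compare 8109 vs 2933: smaller = 2933
2933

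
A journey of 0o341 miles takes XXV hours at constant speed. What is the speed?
Convert 0o341 (octal) → 3×64 + 4×8 + 1 = 225 (decimal)
Convert XXV (Roman numeral) → 10 + 10 + 5 = 25 (decimal)
Compute 225 ÷ 25 = 9
9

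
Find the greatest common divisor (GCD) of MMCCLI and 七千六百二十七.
Convert MMCCLI (Roman numeral) → 1000 + 1000 + 100 + 100 + 50 + 1 = 2251 (decimal)
Convert 七千六百二十七 (Chinese numeral) → 7×1000 + 6×100 + 2×10 + 7 = 7627 (decimal)
Compute gcd(2251, 7627) = 1
1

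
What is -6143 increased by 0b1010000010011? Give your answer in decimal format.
Convert 0b1010000010011 (binary) → 4096 + 1024 + 16 + 2 + 1 = 5139 (decimal)
Compute -6143 + 5139 = -1004
-1004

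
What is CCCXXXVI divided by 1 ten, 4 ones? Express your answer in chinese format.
Convert CCCXXXVI (Roman numeral) → 100 + 100 + 100 + 10 + 10 + 10 + 5 + 1 = 336 (decimal)
Convert 1 ten, 4 ones (place-value notation) → 1×10 + 4 = 14 (decimal)
Compute 336 ÷ 14 = 24
Convert 24 (decimal) → 24 = 2×10 + 4 → 二十四 (Chinese numeral)
二十四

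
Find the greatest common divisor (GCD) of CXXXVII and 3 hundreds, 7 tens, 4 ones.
Convert CXXXVII (Roman numeral) → 100 + 10 + 10 + 10 + 5 + 1 + 1 = 137 (decimal)
Convert 3 hundreds, 7 tens, 4 ones (place-value notation) → 3×100 + 7×10 + 4 = 374 (decimal)
Compute gcd(137, 374) = 1
1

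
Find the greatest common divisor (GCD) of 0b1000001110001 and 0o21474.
Convert 0b1000001110001 (binary) → 4096 + 64 + 32 + 16 + 1 = 4209 (decimal)
Convert 0o21474 (octal) → 2×4096 + 1×512 + 4×64 + 7×8 + 4 = 9020 (decimal)
Compute gcd(4209, 9020) = 1
1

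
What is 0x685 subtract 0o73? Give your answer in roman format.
Convert 0x685 (hexadecimal) → 6×256 + 8×16 + 5 = 1669 (decimal)
Convert 0o73 (octal) → 7×8 + 3 = 59 (decimal)
Compute 1669 - 59 = 1610
Convert 1610 (decimal) → 1610 = 1000 + 500 + 100 + 10 → MDCX (Roman numeral)
MDCX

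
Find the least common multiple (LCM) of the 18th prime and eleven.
Convert the 18th prime (prime index) → 61 (decimal)
Convert eleven (English words) → 11 (decimal)
Compute lcm(61, 11) = 671
671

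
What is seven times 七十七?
Convert seven (English words) → 7 (decimal)
Convert 七十七 (Chinese numeral) → 7×10 + 7 = 77 (decimal)
Compute 7 × 77 = 539
539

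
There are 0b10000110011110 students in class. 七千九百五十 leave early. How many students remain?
Convert 0b10000110011110 (binary) → 8192 + 256 + 128 + 16 + 8 + 4 + 2 = 8606 (decimal)
Convert 七千九百五十 (Chinese numeral) → 7×1000 + 9×100 + 5×10 = 7950 (decimal)
Compute 8606 - 7950 = 656
656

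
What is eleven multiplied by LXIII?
Convert eleven (English words) → 11 (decimal)
Convert LXIII (Roman numeral) → 50 + 10 + 1 + 1 + 1 = 63 (decimal)
Compute 11 × 63 = 693
693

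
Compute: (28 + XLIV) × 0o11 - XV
Convert XLIV (Roman numeral) → 40 + 4 = 44 (decimal)
Convert 0o11 (octal) → 1×8 + 1 = 9 (decimal)
Convert XV (Roman numeral) → 10 + 5 = 15 (decimal)
Expression in decimal: (28 + 44) × 9 - 15
Parentheses first: 28 + 44 = 72
Multiply: 72 × 9 = 648
Subtract: 648 - 15 = 633
633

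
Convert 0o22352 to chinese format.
Convert 0o22352 (octal) → 2×4096 + 2×512 + 3×64 + 5×8 + 2 = 9450 (decimal)
Convert 9450 (decimal) → 9450 = 9×1000 + 4×100 + 5×10 → 九千四百五十 (Chinese numeral)
九千四百五十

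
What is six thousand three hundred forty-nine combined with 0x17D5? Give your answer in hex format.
Convert six thousand three hundred forty-nine (English words) → 6×1000 + 3×100 + 49 = 6349 (decimal)
Convert 0x17D5 (hexadecimal) → 1×4096 + 7×256 + 13×16 + 5 = 6101 (decimal)
Compute 6349 + 6101 = 12450
Convert 12450 (decimal) → 12450 = 3×4096 + 10×16 + 2 → 0x30A2 (hexadecimal)
0x30A2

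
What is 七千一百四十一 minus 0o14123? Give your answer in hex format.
Convert 七千一百四十一 (Chinese numeral) → 7×1000 + 1×100 + 4×10 + 1 = 7141 (decimal)
Convert 0o14123 (octal) → 1×4096 + 4×512 + 1×64 + 2×8 + 3 = 6227 (decimal)
Compute 7141 - 6227 = 914
Convert 914 (decimal) → 914 = 3×256 + 9×16 + 2 → 0x392 (hexadecimal)
0x392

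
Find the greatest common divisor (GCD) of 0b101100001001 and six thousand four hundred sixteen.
Convert 0b101100001001 (binary) → 2048 + 512 + 256 + 8 + 1 = 2825 (decimal)
Convert six thousand four hundred sixteen (English words) → 6×1000 + 4×100 + 16 = 6416 (decimal)
Compute gcd(2825, 6416) = 1
1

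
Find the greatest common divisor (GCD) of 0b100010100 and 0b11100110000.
Convert 0b100010100 (binary) → 256 + 16 + 4 = 276 (decimal)
Convert 0b11100110000 (binary) → 1024 + 512 + 256 + 32 + 16 = 1840 (decimal)
Compute gcd(276, 1840) = 92
92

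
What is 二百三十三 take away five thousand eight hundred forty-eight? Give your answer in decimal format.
Convert 二百三十三 (Chinese numeral) → 2×100 + 3×10 + 3 = 233 (decimal)
Convert five thousand eight hundred forty-eight (English words) → 5×1000 + 8×100 + 48 = 5848 (decimal)
Compute 233 - 5848 = -5615
-5615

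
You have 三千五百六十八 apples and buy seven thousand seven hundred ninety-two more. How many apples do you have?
Convert 三千五百六十八 (Chinese numeral) → 3×1000 + 5×100 + 6×10 + 8 = 3568 (decimal)
Convert seven thousand seven hundred ninety-two (English words) → 7×1000 + 7×100 + 92 = 7792 (decimal)
Compute 3568 + 7792 = 11360
11360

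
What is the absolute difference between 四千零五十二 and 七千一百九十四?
Convert 四千零五十二 (Chinese numeral) → 4×1000 + 5×10 + 2 = 4052 (decimal)
Convert 七千一百九十四 (Chinese numeral) → 7×1000 + 1×100 + 9×10 + 4 = 7194 (decimal)
Compute |4052 - 7194| = 3142
3142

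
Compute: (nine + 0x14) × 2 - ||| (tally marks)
Convert nine (English words) → 9 (decimal)
Convert 0x14 (hexadecimal) → 1×16 + 4 = 20 (decimal)
Convert ||| (tally marks) → 3 (decimal)
Expression in decimal: (9 + 20) × 2 - 3
Parentheses first: 9 + 20 = 29
Multiply: 29 × 2 = 58
Subtract: 58 - 3 = 55
55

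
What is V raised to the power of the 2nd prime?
Convert V (Roman numeral) → 5 (decimal)
Convert the 2nd prime (prime index) → 3 (decimal)
Compute 5 ^ 3 = 125
125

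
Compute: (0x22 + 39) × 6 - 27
Convert 0x22 (hexadecimal) → 2×16 + 2 = 34 (decimal)
Expression in decimal: (34 + 39) × 6 - 27
Parentheses first: 34 + 39 = 73
Multiply: 73 × 6 = 438
Subtract: 438 - 27 = 411
411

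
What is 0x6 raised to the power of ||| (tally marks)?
Convert 0x6 (hexadecimal) → 6 (decimal)
Convert ||| (tally marks) → 3 (decimal)
Compute 6 ^ 3 = 216
216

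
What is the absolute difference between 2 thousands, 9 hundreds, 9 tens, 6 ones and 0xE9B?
Convert 2 thousands, 9 hundreds, 9 tens, 6 ones (place-value notation) → 2×1000 + 9×100 + 9×10 + 6 = 2996 (decimal)
Convert 0xE9B (hexadecimal) → 14×256 + 9×16 + 11 = 3739 (decimal)
Compute |2996 - 3739| = 743
743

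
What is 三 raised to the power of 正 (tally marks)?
Convert 三 (Chinese numeral) → 3 (decimal)
Convert 正 (tally marks) → 5 (decimal)
Compute 3 ^ 5 = 243
243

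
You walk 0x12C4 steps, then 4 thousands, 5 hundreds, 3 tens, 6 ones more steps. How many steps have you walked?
Convert 0x12C4 (hexadecimal) → 1×4096 + 2×256 + 12×16 + 4 = 4804 (decimal)
Convert 4 thousands, 5 hundreds, 3 tens, 6 ones (place-value notation) → 4×1000 + 5×100 + 3×10 + 6 = 4536 (decimal)
Compute 4804 + 4536 = 9340
9340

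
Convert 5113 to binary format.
Convert 5113 (decimal) → 5113 = 4096 + 512 + 256 + 128 + 64 + 32 + 16 + 8 + 1 → 0b1001111111001 (binary)
0b1001111111001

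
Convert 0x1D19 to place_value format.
Convert 0x1D19 (hexadecimal) → 1×4096 + 13×256 + 1×16 + 9 = 7449 (decimal)
Convert 7449 (decimal) → 7449 = 7×1000 + 4×100 + 4×10 + 9 → 7 thousands, 4 hundreds, 4 tens, 9 ones (place-value notation)
7 thousands, 4 hundreds, 4 tens, 9 ones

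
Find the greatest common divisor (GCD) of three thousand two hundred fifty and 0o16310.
Convert three thousand two hundred fifty (English words) → 3×1000 + 2×100 + 50 = 3250 (decimal)
Convert 0o16310 (octal) → 1×4096 + 6×512 + 3×64 + 1×8 = 7368 (decimal)
Compute gcd(3250, 7368) = 2
2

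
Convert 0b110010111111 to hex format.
Convert 0b110010111111 (binary) → 2048 + 1024 + 128 + 32 + 16 + 8 + 4 + 2 + 1 = 3263 (decimal)
Convert 3263 (decimal) → 3263 = 12×256 + 11×16 + 15 → 0xCBF (hexadecimal)
0xCBF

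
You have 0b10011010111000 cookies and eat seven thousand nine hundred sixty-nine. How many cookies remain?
Convert 0b10011010111000 (binary) → 8192 + 1024 + 512 + 128 + 32 + 16 + 8 = 9912 (decimal)
Convert seven thousand nine hundred sixty-nine (English words) → 7×1000 + 9×100 + 69 = 7969 (decimal)
Compute 9912 - 7969 = 1943
1943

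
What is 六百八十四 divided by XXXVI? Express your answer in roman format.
Convert 六百八十四 (Chinese numeral) → 6×100 + 8×10 + 4 = 684 (decimal)
Convert XXXVI (Roman numeral) → 10 + 10 + 10 + 5 + 1 = 36 (decimal)
Compute 684 ÷ 36 = 19
Convert 19 (decimal) → 19 = 10 + 9 → XIX (Roman numeral)
XIX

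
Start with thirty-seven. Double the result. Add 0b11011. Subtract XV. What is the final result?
Convert thirty-seven (English words) → 37 (decimal)
Start: 37
37 × 2 = 74
Convert 0b11011 (binary) → 16 + 8 + 2 + 1 = 27 (decimal)
74 + 27 = 101
Convert XV (Roman numeral) → 10 + 5 = 15 (decimal)
101 - 15 = 86
86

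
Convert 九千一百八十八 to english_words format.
Convert 九千一百八十八 (Chinese numeral) → 9×1000 + 1×100 + 8×10 + 8 = 9188 (decimal)
Convert 9188 (decimal) → 9188 = 9×1000 + 1×100 + 88 → nine thousand one hundred eighty-eight (English words)
nine thousand one hundred eighty-eight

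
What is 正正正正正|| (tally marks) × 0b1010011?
Convert 正正正正正|| (tally marks) → 5 + 5 + 5 + 5 + 5 + 2 = 27 (decimal)
Convert 0b1010011 (binary) → 64 + 16 + 2 + 1 = 83 (decimal)
Compute 27 × 83 = 2241
2241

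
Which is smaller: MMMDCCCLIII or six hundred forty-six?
Convert MMMDCCCLIII (Roman numeral) → 1000 + 1000 + 1000 + 500 + 100 + 100 + 100 + 50 + 1 + 1 + 1 = 3853 (decimal)
Convert six hundred forty-six (English words) → 6×100 + 46 = 646 (decimal)
Compare 3853 vs 646: smaller = 646
646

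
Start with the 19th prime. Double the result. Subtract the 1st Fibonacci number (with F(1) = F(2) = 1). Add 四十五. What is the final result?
Convert the 19th prime (prime index) → 67 (decimal)
Start: 67
67 × 2 = 134
Convert the 1st Fibonacci number (with F(1) = F(2) = 1) (Fibonacci index) → 1 (decimal)
134 - 1 = 133
Convert 四十五 (Chinese numeral) → 4×10 + 5 = 45 (decimal)
133 + 45 = 178
178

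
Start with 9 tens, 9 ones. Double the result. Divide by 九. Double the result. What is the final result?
Convert 9 tens, 9 ones (place-value notation) → 9×10 + 9 = 99 (decimal)
Start: 99
99 × 2 = 198
Convert 九 (Chinese numeral) → 9 (decimal)
198 ÷ 9 = 22
22 × 2 = 44
44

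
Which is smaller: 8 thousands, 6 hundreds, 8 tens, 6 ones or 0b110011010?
Convert 8 thousands, 6 hundreds, 8 tens, 6 ones (place-value notation) → 8×1000 + 6×100 + 8×10 + 6 = 8686 (decimal)
Convert 0b110011010 (binary) → 256 + 128 + 16 + 8 + 2 = 410 (decimal)
Compare 8686 vs 410: smaller = 410
410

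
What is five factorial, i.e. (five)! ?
Convert five (English words) → 5 (decimal)
Compute 5! = 120
120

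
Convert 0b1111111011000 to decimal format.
Convert 0b1111111011000 (binary) → 4096 + 2048 + 1024 + 512 + 256 + 128 + 64 + 16 + 8 = 8152 (decimal)
8152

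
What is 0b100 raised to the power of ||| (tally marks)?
Convert 0b100 (binary) → 4 (decimal)
Convert ||| (tally marks) → 3 (decimal)
Compute 4 ^ 3 = 64
64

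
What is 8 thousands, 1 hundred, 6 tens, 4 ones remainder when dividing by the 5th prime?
Convert 8 thousands, 1 hundred, 6 tens, 4 ones (place-value notation) → 8×1000 + 1×100 + 6×10 + 4 = 8164 (decimal)
Convert the 5th prime (prime index) → 11 (decimal)
Compute 8164 mod 11 = 2
2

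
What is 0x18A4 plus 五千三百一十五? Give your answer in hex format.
Convert 0x18A4 (hexadecimal) → 1×4096 + 8×256 + 10×16 + 4 = 6308 (decimal)
Convert 五千三百一十五 (Chinese numeral) → 5×1000 + 3×100 + 1×10 + 5 = 5315 (decimal)
Compute 6308 + 5315 = 11623
Convert 11623 (decimal) → 11623 = 2×4096 + 13×256 + 6×16 + 7 → 0x2D67 (hexadecimal)
0x2D67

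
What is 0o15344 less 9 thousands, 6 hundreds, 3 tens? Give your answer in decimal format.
Convert 0o15344 (octal) → 1×4096 + 5×512 + 3×64 + 4×8 + 4 = 6884 (decimal)
Convert 9 thousands, 6 hundreds, 3 tens (place-value notation) → 9×1000 + 6×100 + 3×10 = 9630 (decimal)
Compute 6884 - 9630 = -2746
-2746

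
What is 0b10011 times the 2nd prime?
Convert 0b10011 (binary) → 16 + 2 + 1 = 19 (decimal)
Convert the 2nd prime (prime index) → 3 (decimal)
Compute 19 × 3 = 57
57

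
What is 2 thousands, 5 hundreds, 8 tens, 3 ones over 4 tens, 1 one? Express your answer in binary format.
Convert 2 thousands, 5 hundreds, 8 tens, 3 ones (place-value notation) → 2×1000 + 5×100 + 8×10 + 3 = 2583 (decimal)
Convert 4 tens, 1 one (place-value notation) → 4×10 + 1 = 41 (decimal)
Compute 2583 ÷ 41 = 63
Convert 63 (decimal) → 63 = 32 + 16 + 8 + 4 + 2 + 1 → 0b111111 (binary)
0b111111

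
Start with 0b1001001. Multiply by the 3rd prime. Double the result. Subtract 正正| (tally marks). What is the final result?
Convert 0b1001001 (binary) → 64 + 8 + 1 = 73 (decimal)
Start: 73
Convert the 3rd prime (prime index) → 5 (decimal)
73 × 5 = 365
365 × 2 = 730
Convert 正正| (tally marks) → 5 + 5 + 1 = 11 (decimal)
730 - 11 = 719
719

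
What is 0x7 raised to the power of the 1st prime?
Convert 0x7 (hexadecimal) → 7 (decimal)
Convert the 1st prime (prime index) → 2 (decimal)
Compute 7 ^ 2 = 49
49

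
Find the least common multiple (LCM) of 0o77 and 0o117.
Convert 0o77 (octal) → 7×8 + 7 = 63 (decimal)
Convert 0o117 (octal) → 1×64 + 1×8 + 7 = 79 (decimal)
Compute lcm(63, 79) = 4977
4977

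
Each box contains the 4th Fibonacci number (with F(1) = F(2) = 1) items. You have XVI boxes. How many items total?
Convert the 4th Fibonacci number (with F(1) = F(2) = 1) (Fibonacci index) → 1, 1, 2, 3 → 3 (decimal)
Convert XVI (Roman numeral) → 10 + 5 + 1 = 16 (decimal)
Compute 3 × 16 = 48
48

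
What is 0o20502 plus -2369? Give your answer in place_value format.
Convert 0o20502 (octal) → 2×4096 + 5×64 + 2 = 8514 (decimal)
Compute 8514 + -2369 = 6145
Convert 6145 (decimal) → 6145 = 6×1000 + 1×100 + 4×10 + 5 → 6 thousands, 1 hundred, 4 tens, 5 ones (place-value notation)
6 thousands, 1 hundred, 4 tens, 5 ones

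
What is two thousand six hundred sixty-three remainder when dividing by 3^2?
Convert two thousand six hundred sixty-three (English words) → 2×1000 + 6×100 + 63 = 2663 (decimal)
Convert 3^2 (power) → 9 (decimal)
Compute 2663 mod 9 = 8
8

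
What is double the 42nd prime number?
The 42nd prime number = 181
Compute 181 × 2 = 362
362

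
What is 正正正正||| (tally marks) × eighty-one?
Convert 正正正正||| (tally marks) → 5 + 5 + 5 + 5 + 3 = 23 (decimal)
Convert eighty-one (English words) → 81 (decimal)
Compute 23 × 81 = 1863
1863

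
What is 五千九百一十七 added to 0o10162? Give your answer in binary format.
Convert 五千九百一十七 (Chinese numeral) → 5×1000 + 9×100 + 1×10 + 7 = 5917 (decimal)
Convert 0o10162 (octal) → 1×4096 + 1×64 + 6×8 + 2 = 4210 (decimal)
Compute 5917 + 4210 = 10127
Convert 10127 (decimal) → 10127 = 8192 + 1024 + 512 + 256 + 128 + 8 + 4 + 2 + 1 → 0b10011110001111 (binary)
0b10011110001111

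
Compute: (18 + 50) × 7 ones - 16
Convert 7 ones (place-value notation) → 7 (decimal)
Expression in decimal: (18 + 50) × 7 - 16
Parentheses first: 18 + 50 = 68
Multiply: 68 × 7 = 476
Subtract: 476 - 16 = 460
460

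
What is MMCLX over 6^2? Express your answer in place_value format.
Convert MMCLX (Roman numeral) → 1000 + 1000 + 100 + 50 + 10 = 2160 (decimal)
Convert 6^2 (power) → 36 (decimal)
Compute 2160 ÷ 36 = 60
Convert 60 (decimal) → 60 = 6×10 → 6 tens (place-value notation)
6 tens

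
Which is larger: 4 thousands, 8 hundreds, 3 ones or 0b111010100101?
Convert 4 thousands, 8 hundreds, 3 ones (place-value notation) → 4×1000 + 8×100 + 3 = 4803 (decimal)
Convert 0b111010100101 (binary) → 2048 + 1024 + 512 + 128 + 32 + 4 + 1 = 3749 (decimal)
Compare 4803 vs 3749: larger = 4803
4803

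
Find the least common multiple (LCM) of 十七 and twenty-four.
Convert 十七 (Chinese numeral) → 1×10 + 7 = 17 (decimal)
Convert twenty-four (English words) → 24 (decimal)
Compute lcm(17, 24) = 408
408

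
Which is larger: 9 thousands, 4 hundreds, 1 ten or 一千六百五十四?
Convert 9 thousands, 4 hundreds, 1 ten (place-value notation) → 9×1000 + 4×100 + 1×10 = 9410 (decimal)
Convert 一千六百五十四 (Chinese numeral) → 1×1000 + 6×100 + 5×10 + 4 = 1654 (decimal)
Compare 9410 vs 1654: larger = 9410
9410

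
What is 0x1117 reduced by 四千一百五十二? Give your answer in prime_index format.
Convert 0x1117 (hexadecimal) → 1×4096 + 1×256 + 1×16 + 7 = 4375 (decimal)
Convert 四千一百五十二 (Chinese numeral) → 4×1000 + 1×100 + 5×10 + 2 = 4152 (decimal)
Compute 4375 - 4152 = 223
Convert 223 (decimal) → the 48th prime (prime index)
the 48th prime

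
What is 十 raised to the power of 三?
Convert 十 (Chinese numeral) → 1×10 = 10 (decimal)
Convert 三 (Chinese numeral) → 3 (decimal)
Compute 10 ^ 3 = 1000
1000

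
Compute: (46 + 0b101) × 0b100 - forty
Convert 0b101 (binary) → 4 + 1 = 5 (decimal)
Convert 0b100 (binary) → 4 (decimal)
Convert forty (English words) → 40 (decimal)
Expression in decimal: (46 + 5) × 4 - 40
Parentheses first: 46 + 5 = 51
Multiply: 51 × 4 = 204
Subtract: 204 - 40 = 164
164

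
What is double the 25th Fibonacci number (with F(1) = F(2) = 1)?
The 25th Fibonacci number (with F(1) = F(2) = 1) = 75025
Compute 75025 × 2 = 150050
150050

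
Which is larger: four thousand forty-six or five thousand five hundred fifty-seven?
Convert four thousand forty-six (English words) → 4×1000 + 46 = 4046 (decimal)
Convert five thousand five hundred fifty-seven (English words) → 5×1000 + 5×100 + 57 = 5557 (decimal)
Compare 4046 vs 5557: larger = 5557
5557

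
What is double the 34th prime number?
The 34th prime number = 139
Compute 139 × 2 = 278
278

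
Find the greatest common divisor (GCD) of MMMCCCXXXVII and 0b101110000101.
Convert MMMCCCXXXVII (Roman numeral) → 1000 + 1000 + 1000 + 100 + 100 + 100 + 10 + 10 + 10 + 5 + 1 + 1 = 3337 (decimal)
Convert 0b101110000101 (binary) → 2048 + 512 + 256 + 128 + 4 + 1 = 2949 (decimal)
Compute gcd(3337, 2949) = 1
1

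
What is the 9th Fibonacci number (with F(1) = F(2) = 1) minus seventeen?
The 9th Fibonacci number (with F(1) = F(2) = 1): 1, 1, 2, 3, 5, 8, 13, 21, 34 → 34
Convert seventeen (English words) → 17 (decimal)
Compute 34 - 17 = 17
17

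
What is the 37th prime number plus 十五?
The 37th prime number = 157
Convert 十五 (Chinese numeral) → 1×10 + 5 = 15 (decimal)
Compute 157 + 15 = 172
172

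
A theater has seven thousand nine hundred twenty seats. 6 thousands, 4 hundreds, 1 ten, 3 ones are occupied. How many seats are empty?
Convert seven thousand nine hundred twenty (English words) → 7×1000 + 9×100 + 20 = 7920 (decimal)
Convert 6 thousands, 4 hundreds, 1 ten, 3 ones (place-value notation) → 6×1000 + 4×100 + 1×10 + 3 = 6413 (decimal)
Compute 7920 - 6413 = 1507
1507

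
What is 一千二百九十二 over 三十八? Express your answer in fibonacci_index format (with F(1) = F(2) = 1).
Convert 一千二百九十二 (Chinese numeral) → 1×1000 + 2×100 + 9×10 + 2 = 1292 (decimal)
Convert 三十八 (Chinese numeral) → 3×10 + 8 = 38 (decimal)
Compute 1292 ÷ 38 = 34
Convert 34 (decimal) → 1, 1, 2, 3, 5, 8, 13, 21, 34 → the 9th Fibonacci number (Fibonacci index)
the 9th Fibonacci number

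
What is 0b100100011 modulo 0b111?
Convert 0b100100011 (binary) → 256 + 32 + 2 + 1 = 291 (decimal)
Convert 0b111 (binary) → 4 + 2 + 1 = 7 (decimal)
Compute 291 mod 7 = 4
4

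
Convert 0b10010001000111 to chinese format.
Convert 0b10010001000111 (binary) → 8192 + 1024 + 64 + 4 + 2 + 1 = 9287 (decimal)
Convert 9287 (decimal) → 9287 = 9×1000 + 2×100 + 8×10 + 7 → 九千二百八十七 (Chinese numeral)
九千二百八十七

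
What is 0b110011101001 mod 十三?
Convert 0b110011101001 (binary) → 2048 + 1024 + 128 + 64 + 32 + 8 + 1 = 3305 (decimal)
Convert 十三 (Chinese numeral) → 1×10 + 3 = 13 (decimal)
Compute 3305 mod 13 = 3
3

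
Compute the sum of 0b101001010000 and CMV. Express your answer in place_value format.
Convert 0b101001010000 (binary) → 2048 + 512 + 64 + 16 = 2640 (decimal)
Convert CMV (Roman numeral) → 900 + 5 = 905 (decimal)
Compute 2640 + 905 = 3545
Convert 3545 (decimal) → 3545 = 3×1000 + 5×100 + 4×10 + 5 → 3 thousands, 5 hundreds, 4 tens, 5 ones (place-value notation)
3 thousands, 5 hundreds, 4 tens, 5 ones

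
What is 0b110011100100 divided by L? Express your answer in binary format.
Convert 0b110011100100 (binary) → 2048 + 1024 + 128 + 64 + 32 + 4 = 3300 (decimal)
Convert L (Roman numeral) → 50 (decimal)
Compute 3300 ÷ 50 = 66
Convert 66 (decimal) → 66 = 64 + 2 → 0b1000010 (binary)
0b1000010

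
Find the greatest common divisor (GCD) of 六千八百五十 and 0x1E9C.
Convert 六千八百五十 (Chinese numeral) → 6×1000 + 8×100 + 5×10 = 6850 (decimal)
Convert 0x1E9C (hexadecimal) → 1×4096 + 14×256 + 9×16 + 12 = 7836 (decimal)
Compute gcd(6850, 7836) = 2
2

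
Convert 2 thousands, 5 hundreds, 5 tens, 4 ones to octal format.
Convert 2 thousands, 5 hundreds, 5 tens, 4 ones (place-value notation) → 2×1000 + 5×100 + 5×10 + 4 = 2554 (decimal)
Convert 2554 (decimal) → 2554 = 4×512 + 7×64 + 7×8 + 2 → 0o4772 (octal)
0o4772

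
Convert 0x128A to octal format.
Convert 0x128A (hexadecimal) → 1×4096 + 2×256 + 8×16 + 10 = 4746 (decimal)
Convert 4746 (decimal) → 4746 = 1×4096 + 1×512 + 2×64 + 1×8 + 2 → 0o11212 (octal)
0o11212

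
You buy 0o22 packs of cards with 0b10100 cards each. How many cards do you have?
Convert 0b10100 (binary) → 16 + 4 = 20 (decimal)
Convert 0o22 (octal) → 2×8 + 2 = 18 (decimal)
Compute 20 × 18 = 360
360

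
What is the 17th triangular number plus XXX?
The 17th triangular number = 17×18/2 = 153
Convert XXX (Roman numeral) → 10 + 10 + 10 = 30 (decimal)
Compute 153 + 30 = 183
183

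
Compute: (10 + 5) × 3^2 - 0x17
Convert 3^2 (power) → 9 (decimal)
Convert 0x17 (hexadecimal) → 1×16 + 7 = 23 (decimal)
Expression in decimal: (10 + 5) × 9 - 23
Parentheses first: 10 + 5 = 15
Multiply: 15 × 9 = 135
Subtract: 135 - 23 = 112
112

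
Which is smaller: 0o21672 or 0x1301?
Convert 0o21672 (octal) → 2×4096 + 1×512 + 6×64 + 7×8 + 2 = 9146 (decimal)
Convert 0x1301 (hexadecimal) → 1×4096 + 3×256 + 1 = 4865 (decimal)
Compare 9146 vs 4865: smaller = 4865
4865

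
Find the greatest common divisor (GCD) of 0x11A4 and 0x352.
Convert 0x11A4 (hexadecimal) → 1×4096 + 1×256 + 10×16 + 4 = 4516 (decimal)
Convert 0x352 (hexadecimal) → 3×256 + 5×16 + 2 = 850 (decimal)
Compute gcd(4516, 850) = 2
2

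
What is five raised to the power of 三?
Convert five (English words) → 5 (decimal)
Convert 三 (Chinese numeral) → 3 (decimal)
Compute 5 ^ 3 = 125
125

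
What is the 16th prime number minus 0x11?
The 16th prime number = 53
Convert 0x11 (hexadecimal) → 1×16 + 1 = 17 (decimal)
Compute 53 - 17 = 36
36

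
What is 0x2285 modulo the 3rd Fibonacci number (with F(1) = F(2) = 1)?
Convert 0x2285 (hexadecimal) → 2×4096 + 2×256 + 8×16 + 5 = 8837 (decimal)
Convert the 3rd Fibonacci number (with F(1) = F(2) = 1) (Fibonacci index) → 1, 1, 2 → 2 (decimal)
Compute 8837 mod 2 = 1
1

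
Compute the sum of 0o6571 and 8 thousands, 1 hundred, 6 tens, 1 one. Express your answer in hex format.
Convert 0o6571 (octal) → 6×512 + 5×64 + 7×8 + 1 = 3449 (decimal)
Convert 8 thousands, 1 hundred, 6 tens, 1 one (place-value notation) → 8×1000 + 1×100 + 6×10 + 1 = 8161 (decimal)
Compute 3449 + 8161 = 11610
Convert 11610 (decimal) → 11610 = 2×4096 + 13×256 + 5×16 + 10 → 0x2D5A (hexadecimal)
0x2D5A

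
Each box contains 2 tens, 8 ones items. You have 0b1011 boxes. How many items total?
Convert 2 tens, 8 ones (place-value notation) → 2×10 + 8 = 28 (decimal)
Convert 0b1011 (binary) → 8 + 2 + 1 = 11 (decimal)
Compute 28 × 11 = 308
308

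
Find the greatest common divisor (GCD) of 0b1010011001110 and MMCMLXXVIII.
Convert 0b1010011001110 (binary) → 4096 + 1024 + 128 + 64 + 8 + 4 + 2 = 5326 (decimal)
Convert MMCMLXXVIII (Roman numeral) → 1000 + 1000 + 900 + 50 + 10 + 10 + 5 + 1 + 1 + 1 = 2978 (decimal)
Compute gcd(5326, 2978) = 2
2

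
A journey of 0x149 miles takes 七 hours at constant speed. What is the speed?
Convert 0x149 (hexadecimal) → 1×256 + 4×16 + 9 = 329 (decimal)
Convert 七 (Chinese numeral) → 7 (decimal)
Compute 329 ÷ 7 = 47
47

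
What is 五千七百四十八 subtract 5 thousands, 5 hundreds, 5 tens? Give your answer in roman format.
Convert 五千七百四十八 (Chinese numeral) → 5×1000 + 7×100 + 4×10 + 8 = 5748 (decimal)
Convert 5 thousands, 5 hundreds, 5 tens (place-value notation) → 5×1000 + 5×100 + 5×10 = 5550 (decimal)
Compute 5748 - 5550 = 198
Convert 198 (decimal) → 198 = 100 + 90 + 5 + 1 + 1 + 1 → CXCVIII (Roman numeral)
CXCVIII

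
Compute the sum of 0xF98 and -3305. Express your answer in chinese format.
Convert 0xF98 (hexadecimal) → 15×256 + 9×16 + 8 = 3992 (decimal)
Compute 3992 + -3305 = 687
Convert 687 (decimal) → 687 = 6×100 + 8×10 + 7 → 六百八十七 (Chinese numeral)
六百八十七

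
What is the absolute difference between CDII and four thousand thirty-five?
Convert CDII (Roman numeral) → 400 + 1 + 1 = 402 (decimal)
Convert four thousand thirty-five (English words) → 4×1000 + 35 = 4035 (decimal)
Compute |402 - 4035| = 3633
3633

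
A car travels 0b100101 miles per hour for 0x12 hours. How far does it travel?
Convert 0b100101 (binary) → 32 + 4 + 1 = 37 (decimal)
Convert 0x12 (hexadecimal) → 1×16 + 2 = 18 (decimal)
Compute 37 × 18 = 666
666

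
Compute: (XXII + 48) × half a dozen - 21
Convert XXII (Roman numeral) → 10 + 10 + 1 + 1 = 22 (decimal)
Convert half a dozen (colloquial) → 6 (decimal)
Expression in decimal: (22 + 48) × 6 - 21
Parentheses first: 22 + 48 = 70
Multiply: 70 × 6 = 420
Subtract: 420 - 21 = 399
399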